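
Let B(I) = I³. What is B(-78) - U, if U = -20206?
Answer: -454346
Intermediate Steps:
B(-78) - U = (-78)³ - 1*(-20206) = -474552 + 20206 = -454346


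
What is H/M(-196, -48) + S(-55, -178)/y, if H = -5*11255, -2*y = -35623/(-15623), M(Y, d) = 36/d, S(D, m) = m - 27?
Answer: 8037953590/106869 ≈ 75213.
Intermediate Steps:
S(D, m) = -27 + m
y = -35623/31246 (y = -(-35623)/(2*(-15623)) = -(-35623)*(-1)/(2*15623) = -1/2*35623/15623 = -35623/31246 ≈ -1.1401)
H = -56275
H/M(-196, -48) + S(-55, -178)/y = -56275/(36/(-48)) + (-27 - 178)/(-35623/31246) = -56275/(36*(-1/48)) - 205*(-31246/35623) = -56275/(-3/4) + 6405430/35623 = -56275*(-4/3) + 6405430/35623 = 225100/3 + 6405430/35623 = 8037953590/106869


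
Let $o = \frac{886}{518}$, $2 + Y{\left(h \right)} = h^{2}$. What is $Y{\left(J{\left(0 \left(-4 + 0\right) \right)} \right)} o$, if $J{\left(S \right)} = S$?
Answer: $- \frac{886}{259} \approx -3.4208$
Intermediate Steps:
$Y{\left(h \right)} = -2 + h^{2}$
$o = \frac{443}{259}$ ($o = 886 \cdot \frac{1}{518} = \frac{443}{259} \approx 1.7104$)
$Y{\left(J{\left(0 \left(-4 + 0\right) \right)} \right)} o = \left(-2 + \left(0 \left(-4 + 0\right)\right)^{2}\right) \frac{443}{259} = \left(-2 + \left(0 \left(-4\right)\right)^{2}\right) \frac{443}{259} = \left(-2 + 0^{2}\right) \frac{443}{259} = \left(-2 + 0\right) \frac{443}{259} = \left(-2\right) \frac{443}{259} = - \frac{886}{259}$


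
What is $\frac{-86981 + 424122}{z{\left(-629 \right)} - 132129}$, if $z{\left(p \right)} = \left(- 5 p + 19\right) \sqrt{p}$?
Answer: $- \frac{44546103189}{23754926225} - \frac{1066714124 i \sqrt{629}}{23754926225} \approx -1.8752 - 1.1262 i$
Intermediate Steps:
$z{\left(p \right)} = \sqrt{p} \left(19 - 5 p\right)$ ($z{\left(p \right)} = \left(19 - 5 p\right) \sqrt{p} = \sqrt{p} \left(19 - 5 p\right)$)
$\frac{-86981 + 424122}{z{\left(-629 \right)} - 132129} = \frac{-86981 + 424122}{\sqrt{-629} \left(19 - -3145\right) - 132129} = \frac{337141}{i \sqrt{629} \left(19 + 3145\right) - 132129} = \frac{337141}{i \sqrt{629} \cdot 3164 - 132129} = \frac{337141}{3164 i \sqrt{629} - 132129} = \frac{337141}{-132129 + 3164 i \sqrt{629}}$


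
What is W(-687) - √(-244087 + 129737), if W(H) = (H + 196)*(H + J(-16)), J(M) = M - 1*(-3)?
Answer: 343700 - 5*I*√4574 ≈ 3.437e+5 - 338.16*I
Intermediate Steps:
J(M) = 3 + M (J(M) = M + 3 = 3 + M)
W(H) = (-13 + H)*(196 + H) (W(H) = (H + 196)*(H + (3 - 16)) = (196 + H)*(H - 13) = (196 + H)*(-13 + H) = (-13 + H)*(196 + H))
W(-687) - √(-244087 + 129737) = (-2548 + (-687)² + 183*(-687)) - √(-244087 + 129737) = (-2548 + 471969 - 125721) - √(-114350) = 343700 - 5*I*√4574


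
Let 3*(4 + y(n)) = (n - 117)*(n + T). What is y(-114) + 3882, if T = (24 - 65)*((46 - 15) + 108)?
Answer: 451479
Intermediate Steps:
T = -5699 (T = -41*(31 + 108) = -41*139 = -5699)
y(n) = -4 + (-5699 + n)*(-117 + n)/3 (y(n) = -4 + ((n - 117)*(n - 5699))/3 = -4 + ((-117 + n)*(-5699 + n))/3 = -4 + ((-5699 + n)*(-117 + n))/3 = -4 + (-5699 + n)*(-117 + n)/3)
y(-114) + 3882 = (222257 - 5816/3*(-114) + (⅓)*(-114)²) + 3882 = (222257 + 221008 + (⅓)*12996) + 3882 = (222257 + 221008 + 4332) + 3882 = 447597 + 3882 = 451479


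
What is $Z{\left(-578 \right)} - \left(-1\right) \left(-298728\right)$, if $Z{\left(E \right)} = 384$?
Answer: $-298344$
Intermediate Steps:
$Z{\left(-578 \right)} - \left(-1\right) \left(-298728\right) = 384 - \left(-1\right) \left(-298728\right) = 384 - 298728 = -298344$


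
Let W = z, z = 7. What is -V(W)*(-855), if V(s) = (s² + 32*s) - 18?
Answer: 218025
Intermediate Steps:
W = 7
V(s) = -18 + s² + 32*s
-V(W)*(-855) = -(-18 + 7² + 32*7)*(-855) = -(-18 + 49 + 224)*(-855) = -1*255*(-855) = -255*(-855) = 218025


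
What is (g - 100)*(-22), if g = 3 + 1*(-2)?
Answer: 2178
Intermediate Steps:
g = 1 (g = 3 - 2 = 1)
(g - 100)*(-22) = (1 - 100)*(-22) = -99*(-22) = 2178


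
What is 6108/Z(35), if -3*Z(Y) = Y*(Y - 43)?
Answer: 4581/70 ≈ 65.443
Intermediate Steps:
Z(Y) = -Y*(-43 + Y)/3 (Z(Y) = -Y*(Y - 43)/3 = -Y*(-43 + Y)/3)
6108/Z(35) = 6108/(((⅓)*35*(43 - 1*35))) = 6108/(((⅓)*35*(43 - 35))) = 6108/(((⅓)*35*8)) = 6108/(280/3) = 6108*(3/280) = 4581/70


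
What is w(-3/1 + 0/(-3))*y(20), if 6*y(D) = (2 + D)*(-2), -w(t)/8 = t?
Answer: -176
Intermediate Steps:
w(t) = -8*t
y(D) = -⅔ - D/3 (y(D) = ((2 + D)*(-2))/6 = (-4 - 2*D)/6 = -⅔ - D/3)
w(-3/1 + 0/(-3))*y(20) = (-8*(-3/1 + 0/(-3)))*(-⅔ - ⅓*20) = (-8*(-3*1 + 0*(-⅓)))*(-⅔ - 20/3) = -8*(-3 + 0)*(-22/3) = -8*(-3)*(-22/3) = 24*(-22/3) = -176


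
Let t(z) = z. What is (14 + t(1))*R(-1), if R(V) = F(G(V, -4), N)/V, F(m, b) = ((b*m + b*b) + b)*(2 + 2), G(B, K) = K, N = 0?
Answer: 0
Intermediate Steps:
F(m, b) = 4*b + 4*b² + 4*b*m (F(m, b) = ((b*m + b²) + b)*4 = ((b² + b*m) + b)*4 = (b + b² + b*m)*4 = 4*b + 4*b² + 4*b*m)
R(V) = 0 (R(V) = (4*0*(1 + 0 - 4))/V = (4*0*(-3))/V = 0/V = 0)
(14 + t(1))*R(-1) = (14 + 1)*0 = 15*0 = 0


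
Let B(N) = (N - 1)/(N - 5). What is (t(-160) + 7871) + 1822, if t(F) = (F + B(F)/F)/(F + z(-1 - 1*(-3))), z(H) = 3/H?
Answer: 40563613361/4184400 ≈ 9694.0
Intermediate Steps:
B(N) = (-1 + N)/(-5 + N)
t(F) = (F + (-1 + F)/(F*(-5 + F)))/(3/2 + F) (t(F) = (F + ((-1 + F)/(-5 + F))/F)/(F + 3/(-1 - 1*(-3))) = (F + (-1 + F)/(F*(-5 + F)))/(F + 3/(-1 + 3)) = (F + (-1 + F)/(F*(-5 + F)))/(F + 3/2) = (F + (-1 + F)/(F*(-5 + F)))/(3/2 + F))
(t(-160) + 7871) + 1822 = (2*(-1 - 160 + (-160)**2*(-5 - 160))/(-160*(-5 - 160)*(3 + 2*(-160))) + 7871) + 1822 = (2*(-1/160)*(-1 - 160 + 25600*(-165))/(-165*(3 - 320)) + 7871) + 1822 = (2*(-1/160)*(-1/165)*(-1 - 160 - 4224000)/(-317) + 7871) + 1822 = (2*(-1/160)*(-1/165)*(-1/317)*(-4224161) + 7871) + 1822 = (4224161/4184400 + 7871) + 1822 = 32939636561/4184400 + 1822 = 40563613361/4184400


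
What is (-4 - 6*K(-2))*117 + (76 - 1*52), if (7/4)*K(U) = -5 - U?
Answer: 5316/7 ≈ 759.43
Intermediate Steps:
K(U) = -20/7 - 4*U/7 (K(U) = 4*(-5 - U)/7 = -20/7 - 4*U/7)
(-4 - 6*K(-2))*117 + (76 - 1*52) = (-4 - 6*(-20/7 - 4/7*(-2)))*117 + (76 - 1*52) = (-4 - 6*(-20/7 + 8/7))*117 + (76 - 52) = (-4 - 6*(-12/7))*117 + 24 = (-4 + 72/7)*117 + 24 = (44/7)*117 + 24 = 5148/7 + 24 = 5316/7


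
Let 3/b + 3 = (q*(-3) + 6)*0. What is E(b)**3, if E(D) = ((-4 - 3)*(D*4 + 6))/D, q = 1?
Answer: 2744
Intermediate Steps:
b = -1 (b = 3/(-3 + (1*(-3) + 6)*0) = 3/(-3 + (-3 + 6)*0) = 3/(-3 + 3*0) = 3/(-3 + 0) = 3/(-3) = 3*(-1/3) = -1)
E(D) = (-42 - 28*D)/D (E(D) = (-7*(4*D + 6))/D = (-7*(6 + 4*D))/D = (-42 - 28*D)/D)
E(b)**3 = (-28 - 42/(-1))**3 = (-28 - 42*(-1))**3 = (-28 + 42)**3 = 14**3 = 2744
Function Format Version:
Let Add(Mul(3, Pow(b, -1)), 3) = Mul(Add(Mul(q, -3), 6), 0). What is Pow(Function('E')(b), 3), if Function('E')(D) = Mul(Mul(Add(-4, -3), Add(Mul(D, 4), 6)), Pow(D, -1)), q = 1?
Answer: 2744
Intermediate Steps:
b = -1 (b = Mul(3, Pow(Add(-3, Mul(Add(Mul(1, -3), 6), 0)), -1)) = Mul(3, Pow(Add(-3, Mul(Add(-3, 6), 0)), -1)) = Mul(3, Pow(Add(-3, Mul(3, 0)), -1)) = Mul(3, Pow(Add(-3, 0), -1)) = Mul(3, Pow(-3, -1)) = Mul(3, Rational(-1, 3)) = -1)
Function('E')(D) = Mul(Pow(D, -1), Add(-42, Mul(-28, D))) (Function('E')(D) = Mul(Mul(-7, Add(Mul(4, D), 6)), Pow(D, -1)) = Mul(Mul(-7, Add(6, Mul(4, D))), Pow(D, -1)) = Mul(Add(-42, Mul(-28, D)), Pow(D, -1)) = Mul(Pow(D, -1), Add(-42, Mul(-28, D))))
Pow(Function('E')(b), 3) = Pow(Add(-28, Mul(-42, Pow(-1, -1))), 3) = Pow(Add(-28, Mul(-42, -1)), 3) = Pow(Add(-28, 42), 3) = Pow(14, 3) = 2744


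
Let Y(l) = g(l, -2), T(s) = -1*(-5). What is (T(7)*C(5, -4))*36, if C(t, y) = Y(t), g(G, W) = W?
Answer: -360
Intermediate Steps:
T(s) = 5
Y(l) = -2
C(t, y) = -2
(T(7)*C(5, -4))*36 = (5*(-2))*36 = -10*36 = -360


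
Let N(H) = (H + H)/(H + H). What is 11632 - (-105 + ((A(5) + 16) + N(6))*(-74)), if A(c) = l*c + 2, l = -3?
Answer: 12033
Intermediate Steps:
A(c) = 2 - 3*c (A(c) = -3*c + 2 = 2 - 3*c)
N(H) = 1 (N(H) = (2*H)/((2*H)) = (2*H)*(1/(2*H)) = 1)
11632 - (-105 + ((A(5) + 16) + N(6))*(-74)) = 11632 - (-105 + (((2 - 3*5) + 16) + 1)*(-74)) = 11632 - (-105 + (((2 - 15) + 16) + 1)*(-74)) = 11632 - (-105 + ((-13 + 16) + 1)*(-74)) = 11632 - (-105 + (3 + 1)*(-74)) = 11632 - (-105 + 4*(-74)) = 11632 - (-105 - 296) = 11632 - 1*(-401) = 11632 + 401 = 12033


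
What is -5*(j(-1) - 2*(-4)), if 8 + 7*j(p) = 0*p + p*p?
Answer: -35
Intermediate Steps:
j(p) = -8/7 + p**2/7 (j(p) = -8/7 + (0*p + p*p)/7 = -8/7 + (0 + p**2)/7 = -8/7 + p**2/7)
-5*(j(-1) - 2*(-4)) = -5*((-8/7 + (1/7)*(-1)**2) - 2*(-4)) = -5*((-8/7 + (1/7)*1) + 8) = -5*((-8/7 + 1/7) + 8) = -5*(-1 + 8) = -5*7 = -35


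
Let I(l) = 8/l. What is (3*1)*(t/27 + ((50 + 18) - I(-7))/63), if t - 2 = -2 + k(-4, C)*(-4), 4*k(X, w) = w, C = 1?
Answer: 1403/441 ≈ 3.1814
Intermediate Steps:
k(X, w) = w/4
t = -1 (t = 2 + (-2 + ((1/4)*1)*(-4)) = 2 + (-2 + (1/4)*(-4)) = 2 + (-2 - 1) = 2 - 3 = -1)
(3*1)*(t/27 + ((50 + 18) - I(-7))/63) = (3*1)*(-1/27 + ((50 + 18) - 8/(-7))/63) = 3*(-1*1/27 + (68 - 8*(-1)/7)*(1/63)) = 3*(-1/27 + (68 - 1*(-8/7))*(1/63)) = 3*(-1/27 + (68 + 8/7)*(1/63)) = 3*(-1/27 + (484/7)*(1/63)) = 3*(-1/27 + 484/441) = 3*(1403/1323) = 1403/441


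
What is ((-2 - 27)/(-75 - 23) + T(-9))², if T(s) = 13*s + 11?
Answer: 107308881/9604 ≈ 11173.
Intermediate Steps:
T(s) = 11 + 13*s
((-2 - 27)/(-75 - 23) + T(-9))² = ((-2 - 27)/(-75 - 23) + (11 + 13*(-9)))² = (-29/(-98) + (11 - 117))² = (-29*(-1/98) - 106)² = (29/98 - 106)² = (-10359/98)² = 107308881/9604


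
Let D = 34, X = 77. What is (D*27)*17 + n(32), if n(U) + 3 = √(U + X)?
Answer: 15603 + √109 ≈ 15613.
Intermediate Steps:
n(U) = -3 + √(77 + U) (n(U) = -3 + √(U + 77) = -3 + √(77 + U))
(D*27)*17 + n(32) = (34*27)*17 + (-3 + √(77 + 32)) = 918*17 + (-3 + √109) = 15606 + (-3 + √109) = 15603 + √109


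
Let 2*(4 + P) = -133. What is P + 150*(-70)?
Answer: -21141/2 ≈ -10571.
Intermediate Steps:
P = -141/2 (P = -4 + (½)*(-133) = -4 - 133/2 = -141/2 ≈ -70.500)
P + 150*(-70) = -141/2 + 150*(-70) = -141/2 - 10500 = -21141/2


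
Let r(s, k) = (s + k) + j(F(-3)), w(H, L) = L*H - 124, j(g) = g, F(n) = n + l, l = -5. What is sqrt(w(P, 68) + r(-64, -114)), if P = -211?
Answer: I*sqrt(14658) ≈ 121.07*I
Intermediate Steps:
F(n) = -5 + n (F(n) = n - 5 = -5 + n)
w(H, L) = -124 + H*L (w(H, L) = H*L - 124 = -124 + H*L)
r(s, k) = -8 + k + s (r(s, k) = (s + k) + (-5 - 3) = (k + s) - 8 = -8 + k + s)
sqrt(w(P, 68) + r(-64, -114)) = sqrt((-124 - 211*68) + (-8 - 114 - 64)) = sqrt((-124 - 14348) - 186) = sqrt(-14472 - 186) = sqrt(-14658) = I*sqrt(14658)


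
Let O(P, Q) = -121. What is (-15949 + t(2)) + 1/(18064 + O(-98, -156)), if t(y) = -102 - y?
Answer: -288038978/17943 ≈ -16053.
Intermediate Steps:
(-15949 + t(2)) + 1/(18064 + O(-98, -156)) = (-15949 + (-102 - 1*2)) + 1/(18064 - 121) = (-15949 + (-102 - 2)) + 1/17943 = (-15949 - 104) + 1/17943 = -16053 + 1/17943 = -288038978/17943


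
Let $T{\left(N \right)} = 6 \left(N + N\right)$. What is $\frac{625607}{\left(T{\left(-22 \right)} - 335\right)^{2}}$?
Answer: $\frac{625607}{358801} \approx 1.7436$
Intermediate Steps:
$T{\left(N \right)} = 12 N$ ($T{\left(N \right)} = 6 \cdot 2 N = 12 N$)
$\frac{625607}{\left(T{\left(-22 \right)} - 335\right)^{2}} = \frac{625607}{\left(12 \left(-22\right) - 335\right)^{2}} = \frac{625607}{\left(-264 - 335\right)^{2}} = \frac{625607}{\left(-599\right)^{2}} = \frac{625607}{358801}$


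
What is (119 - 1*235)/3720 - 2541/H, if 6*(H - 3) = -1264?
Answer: 1010189/82770 ≈ 12.205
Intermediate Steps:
H = -623/3 (H = 3 + (⅙)*(-1264) = 3 - 632/3 = -623/3 ≈ -207.67)
(119 - 1*235)/3720 - 2541/H = (119 - 1*235)/3720 - 2541/(-623/3) = (119 - 235)*(1/3720) - 2541*(-3/623) = -116*1/3720 + 1089/89 = -29/930 + 1089/89 = 1010189/82770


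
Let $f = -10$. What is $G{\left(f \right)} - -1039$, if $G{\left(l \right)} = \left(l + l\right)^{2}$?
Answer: $1439$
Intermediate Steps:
$G{\left(l \right)} = 4 l^{2}$ ($G{\left(l \right)} = \left(2 l\right)^{2} = 4 l^{2}$)
$G{\left(f \right)} - -1039 = 4 \left(-10\right)^{2} - -1039 = 4 \cdot 100 + 1039 = 400 + 1039 = 1439$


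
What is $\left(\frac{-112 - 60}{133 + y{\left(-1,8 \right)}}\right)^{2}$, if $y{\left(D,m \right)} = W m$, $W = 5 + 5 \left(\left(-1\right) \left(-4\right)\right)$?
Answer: $\frac{29584}{110889} \approx 0.26679$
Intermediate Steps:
$W = 25$ ($W = 5 + 5 \cdot 4 = 5 + 20 = 25$)
$y{\left(D,m \right)} = 25 m$
$\left(\frac{-112 - 60}{133 + y{\left(-1,8 \right)}}\right)^{2} = \left(\frac{-112 - 60}{133 + 25 \cdot 8}\right)^{2} = \left(- \frac{172}{133 + 200}\right)^{2} = \left(- \frac{172}{333}\right)^{2} = \frac{29584}{110889}$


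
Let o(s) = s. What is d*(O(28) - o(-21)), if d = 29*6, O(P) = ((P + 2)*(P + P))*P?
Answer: 8188614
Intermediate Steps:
O(P) = 2*P²*(2 + P) (O(P) = ((2 + P)*(2*P))*P = (2*P*(2 + P))*P = 2*P²*(2 + P))
d = 174
d*(O(28) - o(-21)) = 174*(2*28²*(2 + 28) - 1*(-21)) = 174*(2*784*30 + 21) = 174*(47040 + 21) = 174*47061 = 8188614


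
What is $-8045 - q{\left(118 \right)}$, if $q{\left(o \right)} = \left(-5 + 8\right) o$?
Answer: $-8399$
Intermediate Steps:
$q{\left(o \right)} = 3 o$
$-8045 - q{\left(118 \right)} = -8045 - 3 \cdot 118 = -8045 - 354 = -8399$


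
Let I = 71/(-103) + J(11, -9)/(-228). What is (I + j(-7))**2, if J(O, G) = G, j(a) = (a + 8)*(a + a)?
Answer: 13151273041/61277584 ≈ 214.62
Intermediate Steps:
j(a) = 2*a*(8 + a) (j(a) = (8 + a)*(2*a) = 2*a*(8 + a))
I = -5087/7828 (I = 71/(-103) - 9/(-228) = 71*(-1/103) - 9*(-1/228) = -71/103 + 3/76 = -5087/7828 ≈ -0.64985)
(I + j(-7))**2 = (-5087/7828 + 2*(-7)*(8 - 7))**2 = (-5087/7828 + 2*(-7)*1)**2 = (-5087/7828 - 14)**2 = (-114679/7828)**2 = 13151273041/61277584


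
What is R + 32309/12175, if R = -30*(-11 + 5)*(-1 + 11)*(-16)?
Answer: -350607691/12175 ≈ -28797.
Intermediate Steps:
R = -28800 (R = -(-180)*10*(-16) = -30*(-60)*(-16) = 1800*(-16) = -28800)
R + 32309/12175 = -28800 + 32309/12175 = -350607691/12175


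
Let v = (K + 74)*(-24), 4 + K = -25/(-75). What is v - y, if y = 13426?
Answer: -15114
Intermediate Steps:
K = -11/3 (K = -4 - 25/(-75) = -4 - 25*(-1/75) = -4 + ⅓ = -11/3 ≈ -3.6667)
v = -1688 (v = (-11/3 + 74)*(-24) = (211/3)*(-24) = -1688)
v - y = -1688 - 1*13426 = -1688 - 13426 = -15114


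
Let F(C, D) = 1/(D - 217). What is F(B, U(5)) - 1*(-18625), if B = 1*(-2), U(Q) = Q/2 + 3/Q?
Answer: 39838865/2139 ≈ 18625.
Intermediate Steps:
U(Q) = Q/2 + 3/Q (U(Q) = Q*(½) + 3/Q = Q/2 + 3/Q)
B = -2
F(C, D) = 1/(-217 + D)
F(B, U(5)) - 1*(-18625) = 1/(-217 + ((½)*5 + 3/5)) - 1*(-18625) = 1/(-217 + (5/2 + 3*(⅕))) + 18625 = 1/(-217 + (5/2 + ⅗)) + 18625 = 1/(-217 + 31/10) + 18625 = 1/(-2139/10) + 18625 = -10/2139 + 18625 = 39838865/2139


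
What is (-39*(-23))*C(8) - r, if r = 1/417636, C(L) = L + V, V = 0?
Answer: 2996955935/417636 ≈ 7176.0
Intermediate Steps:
C(L) = L (C(L) = L + 0 = L)
r = 1/417636 ≈ 2.3944e-6
(-39*(-23))*C(8) - r = -39*(-23)*8 - 1*1/417636 = 897*8 - 1/417636 = 7176 - 1/417636 = 2996955935/417636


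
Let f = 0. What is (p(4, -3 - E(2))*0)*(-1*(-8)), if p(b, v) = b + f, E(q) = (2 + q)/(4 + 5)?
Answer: 0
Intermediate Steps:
E(q) = 2/9 + q/9 (E(q) = (2 + q)/9 = (2 + q)*(⅑) = 2/9 + q/9)
p(b, v) = b (p(b, v) = b + 0 = b)
(p(4, -3 - E(2))*0)*(-1*(-8)) = (4*0)*(-1*(-8)) = 0*8 = 0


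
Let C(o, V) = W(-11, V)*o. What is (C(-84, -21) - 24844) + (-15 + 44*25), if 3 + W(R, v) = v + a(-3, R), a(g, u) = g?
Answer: -21491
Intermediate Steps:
W(R, v) = -6 + v (W(R, v) = -3 + (v - 3) = -3 + (-3 + v) = -6 + v)
C(o, V) = o*(-6 + V) (C(o, V) = (-6 + V)*o = o*(-6 + V))
(C(-84, -21) - 24844) + (-15 + 44*25) = (-84*(-6 - 21) - 24844) + (-15 + 44*25) = (-84*(-27) - 24844) + (-15 + 1100) = (2268 - 24844) + 1085 = -22576 + 1085 = -21491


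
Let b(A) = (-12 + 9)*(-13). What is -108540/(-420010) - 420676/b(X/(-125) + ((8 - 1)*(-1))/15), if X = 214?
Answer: -17668389370/1638039 ≈ -10786.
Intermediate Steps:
b(A) = 39 (b(A) = -3*(-13) = 39)
-108540/(-420010) - 420676/b(X/(-125) + ((8 - 1)*(-1))/15) = -108540/(-420010) - 420676/39 = -108540*(-1/420010) - 420676*1/39 = 10854/42001 - 420676/39 = -17668389370/1638039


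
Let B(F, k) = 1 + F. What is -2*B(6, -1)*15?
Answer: -210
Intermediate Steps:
-2*B(6, -1)*15 = -2*(1 + 6)*15 = -2*7*15 = -14*15 = -210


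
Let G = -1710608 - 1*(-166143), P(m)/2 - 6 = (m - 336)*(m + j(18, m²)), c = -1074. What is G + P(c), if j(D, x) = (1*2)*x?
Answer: -6504120413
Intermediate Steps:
j(D, x) = 2*x
P(m) = 12 + 2*(-336 + m)*(m + 2*m²) (P(m) = 12 + 2*((m - 336)*(m + 2*m²)) = 12 + 2*((-336 + m)*(m + 2*m²)) = 12 + 2*(-336 + m)*(m + 2*m²))
G = -1544465 (G = -1710608 + 166143 = -1544465)
G + P(c) = -1544465 + (12 - 1342*(-1074)² - 672*(-1074) + 4*(-1074)³) = -1544465 + (12 - 1342*1153476 + 721728 + 4*(-1238833224)) = -1544465 + (12 - 1547964792 + 721728 - 4955332896) = -1544465 - 6502575948 = -6504120413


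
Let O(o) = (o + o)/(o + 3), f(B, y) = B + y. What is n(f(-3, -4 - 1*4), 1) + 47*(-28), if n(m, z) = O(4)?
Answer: -9204/7 ≈ -1314.9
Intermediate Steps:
O(o) = 2*o/(3 + o) (O(o) = (2*o)/(3 + o) = 2*o/(3 + o))
n(m, z) = 8/7 (n(m, z) = 2*4/(3 + 4) = 2*4/7 = 2*4*(1/7) = 8/7)
n(f(-3, -4 - 1*4), 1) + 47*(-28) = 8/7 + 47*(-28) = 8/7 - 1316 = -9204/7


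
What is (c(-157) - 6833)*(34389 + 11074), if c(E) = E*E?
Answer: 809968808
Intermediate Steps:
c(E) = E**2
(c(-157) - 6833)*(34389 + 11074) = ((-157)**2 - 6833)*(34389 + 11074) = (24649 - 6833)*45463 = 17816*45463 = 809968808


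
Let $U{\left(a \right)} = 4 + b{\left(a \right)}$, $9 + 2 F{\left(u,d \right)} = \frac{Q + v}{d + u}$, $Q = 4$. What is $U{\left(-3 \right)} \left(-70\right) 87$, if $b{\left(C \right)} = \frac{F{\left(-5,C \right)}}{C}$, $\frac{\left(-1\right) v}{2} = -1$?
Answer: $- \frac{137025}{4} \approx -34256.0$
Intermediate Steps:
$v = 2$ ($v = \left(-2\right) \left(-1\right) = 2$)
$F{\left(u,d \right)} = - \frac{9}{2} + \frac{3}{d + u}$ ($F{\left(u,d \right)} = - \frac{9}{2} + \frac{\left(4 + 2\right) \frac{1}{d + u}}{2} = - \frac{9}{2} + \frac{6 \frac{1}{d + u}}{2} = - \frac{9}{2} + \frac{3}{d + u}$)
$b{\left(C \right)} = \frac{3 \left(17 - 3 C\right)}{2 C \left(-5 + C\right)}$ ($b{\left(C \right)} = \frac{\frac{3}{2} \frac{1}{C - 5} \left(2 - 3 C - -15\right)}{C} = \frac{\frac{3}{2} \frac{1}{-5 + C} \left(2 - 3 C + 15\right)}{C} = \frac{\frac{3}{2} \frac{1}{-5 + C} \left(17 - 3 C\right)}{C} = \frac{3 \left(17 - 3 C\right)}{2 C \left(-5 + C\right)}$)
$U{\left(a \right)} = 4 + \frac{3 \left(17 - 3 a\right)}{2 a \left(-5 + a\right)}$
$U{\left(-3 \right)} \left(-70\right) 87 = \frac{51 - -147 + 8 \left(-3\right)^{2}}{2 \left(-3\right) \left(-5 - 3\right)} \left(-70\right) 87 = \frac{1}{2} \left(- \frac{1}{3}\right) \frac{1}{-8} \left(51 + 147 + 8 \cdot 9\right) \left(-70\right) 87 = \frac{1}{2} \left(- \frac{1}{3}\right) \left(- \frac{1}{8}\right) \left(51 + 147 + 72\right) \left(-70\right) 87 = \frac{1}{2} \left(- \frac{1}{3}\right) \left(- \frac{1}{8}\right) 270 \left(-70\right) 87 = \frac{45}{8} \left(-70\right) 87 = \left(- \frac{1575}{4}\right) 87 = - \frac{137025}{4}$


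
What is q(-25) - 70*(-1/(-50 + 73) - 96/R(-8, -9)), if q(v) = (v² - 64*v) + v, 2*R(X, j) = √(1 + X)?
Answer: 50670/23 - 1920*I*√7 ≈ 2203.0 - 5079.8*I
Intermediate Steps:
R(X, j) = √(1 + X)/2
q(v) = v² - 63*v
q(-25) - 70*(-1/(-50 + 73) - 96/R(-8, -9)) = -25*(-63 - 25) - 70*(-1/(-50 + 73) - 96*2/√(1 - 8)) = -25*(-88) - 70*(-1/23 - 96*(-2*I*√7/7)) = 2200 - 70*(-1*1/23 - 96*(-2*I*√7/7)) = 2200 - 70*(-1/23 - 96*(-2*I*√7/7)) = 2200 - 70*(-1/23 - (-192)*I*√7/7) = 2200 - 70*(-1/23 + 192*I*√7/7) = 2200 - (-70/23 + 1920*I*√7) = 2200 + (70/23 - 1920*I*√7) = 50670/23 - 1920*I*√7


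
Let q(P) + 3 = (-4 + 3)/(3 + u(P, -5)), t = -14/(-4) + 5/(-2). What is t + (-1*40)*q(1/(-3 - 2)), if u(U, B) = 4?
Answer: 887/7 ≈ 126.71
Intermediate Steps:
t = 1 (t = -14*(-1/4) + 5*(-1/2) = 7/2 - 5/2 = 1)
q(P) = -22/7 (q(P) = -3 + (-4 + 3)/(3 + 4) = -3 - 1/7 = -22/7)
t + (-1*40)*q(1/(-3 - 2)) = 1 - 1*40*(-22/7) = 1 - 40*(-22/7) = 1 + 880/7 = 887/7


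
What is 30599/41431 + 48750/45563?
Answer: 3413943487/1887720653 ≈ 1.8085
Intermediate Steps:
30599/41431 + 48750/45563 = 3413943487/1887720653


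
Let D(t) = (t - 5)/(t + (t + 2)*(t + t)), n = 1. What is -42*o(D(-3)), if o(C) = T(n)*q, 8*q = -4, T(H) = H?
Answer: 21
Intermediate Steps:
q = -½ (q = (⅛)*(-4) = -½ ≈ -0.50000)
D(t) = (-5 + t)/(t + 2*t*(2 + t)) (D(t) = (-5 + t)/(t + (2 + t)*(2*t)) = (-5 + t)/(t + 2*t*(2 + t)))
o(C) = -½ (o(C) = 1*(-½) = -½)
-42*o(D(-3)) = -42*(-½) = 21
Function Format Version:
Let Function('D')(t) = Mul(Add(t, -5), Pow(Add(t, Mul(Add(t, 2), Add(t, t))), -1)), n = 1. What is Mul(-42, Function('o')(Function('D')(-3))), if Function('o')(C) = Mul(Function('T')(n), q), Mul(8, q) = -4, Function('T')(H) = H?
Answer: 21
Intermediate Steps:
q = Rational(-1, 2) (q = Mul(Rational(1, 8), -4) = Rational(-1, 2) ≈ -0.50000)
Function('D')(t) = Mul(Pow(Add(t, Mul(2, t, Add(2, t))), -1), Add(-5, t)) (Function('D')(t) = Mul(Add(-5, t), Pow(Add(t, Mul(Add(2, t), Mul(2, t))), -1)) = Mul(Add(-5, t), Pow(Add(t, Mul(2, t, Add(2, t))), -1)) = Mul(Pow(Add(t, Mul(2, t, Add(2, t))), -1), Add(-5, t)))
Function('o')(C) = Rational(-1, 2) (Function('o')(C) = Mul(1, Rational(-1, 2)) = Rational(-1, 2))
Mul(-42, Function('o')(Function('D')(-3))) = Mul(-42, Rational(-1, 2)) = 21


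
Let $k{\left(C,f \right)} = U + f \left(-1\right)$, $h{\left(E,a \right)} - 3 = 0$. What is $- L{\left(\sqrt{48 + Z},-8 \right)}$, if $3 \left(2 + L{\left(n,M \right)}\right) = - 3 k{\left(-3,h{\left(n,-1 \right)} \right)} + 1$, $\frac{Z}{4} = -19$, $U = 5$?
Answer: $\frac{11}{3} \approx 3.6667$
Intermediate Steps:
$h{\left(E,a \right)} = 3$ ($h{\left(E,a \right)} = 3 + 0 = 3$)
$k{\left(C,f \right)} = 5 - f$ ($k{\left(C,f \right)} = 5 + f \left(-1\right) = 5 - f$)
$Z = -76$ ($Z = 4 \left(-19\right) = -76$)
$L{\left(n,M \right)} = - \frac{11}{3}$ ($L{\left(n,M \right)} = -2 + \frac{- 3 \left(5 - 3\right) + 1}{3} = -2 + \frac{\left(-3\right) 2 + 1}{3} = -2 + \frac{-6 + 1}{3} = -2 + \frac{1}{3} \left(-5\right) = -2 - \frac{5}{3} = - \frac{11}{3}$)
$- L{\left(\sqrt{48 + Z},-8 \right)} = \left(-1\right) \left(- \frac{11}{3}\right) = \frac{11}{3}$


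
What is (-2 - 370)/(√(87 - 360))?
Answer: 124*I*√273/91 ≈ 22.514*I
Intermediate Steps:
(-2 - 370)/(√(87 - 360)) = -372*(-I*√273/273) = -(-124)*I*√273/91 = 124*I*√273/91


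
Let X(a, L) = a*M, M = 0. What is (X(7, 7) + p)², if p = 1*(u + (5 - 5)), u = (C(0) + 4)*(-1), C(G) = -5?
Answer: 1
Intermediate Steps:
X(a, L) = 0 (X(a, L) = a*0 = 0)
u = 1 (u = (-5 + 4)*(-1) = -1*(-1) = 1)
p = 1 (p = 1*(1 + (5 - 5)) = 1*(1 + 0) = 1*1 = 1)
(X(7, 7) + p)² = (0 + 1)² = 1² = 1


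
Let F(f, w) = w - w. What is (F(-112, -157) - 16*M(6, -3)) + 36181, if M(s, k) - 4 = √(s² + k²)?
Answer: 36117 - 48*√5 ≈ 36010.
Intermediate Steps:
F(f, w) = 0
M(s, k) = 4 + √(k² + s²) (M(s, k) = 4 + √(s² + k²) = 4 + √(k² + s²))
(F(-112, -157) - 16*M(6, -3)) + 36181 = (0 - 16*(4 + √((-3)² + 6²))) + 36181 = (0 - 16*(4 + √(9 + 36))) + 36181 = (0 - 16*(4 + √45)) + 36181 = (0 - 16*(4 + 3*√5)) + 36181 = (0 - (64 + 48*√5)) + 36181 = (0 + (-64 - 48*√5)) + 36181 = (-64 - 48*√5) + 36181 = 36117 - 48*√5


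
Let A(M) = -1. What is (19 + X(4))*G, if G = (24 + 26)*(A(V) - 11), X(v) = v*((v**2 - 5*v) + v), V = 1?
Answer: -11400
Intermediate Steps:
X(v) = v*(v**2 - 4*v)
G = -600 (G = (24 + 26)*(-1 - 11) = 50*(-12) = -600)
(19 + X(4))*G = (19 + 4**2*(-4 + 4))*(-600) = (19 + 16*0)*(-600) = (19 + 0)*(-600) = 19*(-600) = -11400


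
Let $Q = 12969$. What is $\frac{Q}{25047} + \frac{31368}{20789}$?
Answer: $\frac{10659463}{5259617} \approx 2.0267$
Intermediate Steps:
$\frac{Q}{25047} + \frac{31368}{20789} = \frac{12969}{25047} + \frac{31368}{20789} = 12969 \cdot \frac{1}{25047} + 31368 \cdot \frac{1}{20789} = \frac{131}{253} + \frac{31368}{20789} = \frac{10659463}{5259617}$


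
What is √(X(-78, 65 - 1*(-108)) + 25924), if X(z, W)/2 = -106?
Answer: 4*√1607 ≈ 160.35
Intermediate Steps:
X(z, W) = -212 (X(z, W) = 2*(-106) = -212)
√(X(-78, 65 - 1*(-108)) + 25924) = √(-212 + 25924) = √25712 = 4*√1607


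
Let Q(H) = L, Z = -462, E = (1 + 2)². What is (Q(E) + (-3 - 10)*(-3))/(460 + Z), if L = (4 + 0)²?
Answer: -55/2 ≈ -27.500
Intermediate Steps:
E = 9 (E = 3² = 9)
L = 16 (L = 4² = 16)
Q(H) = 16
(Q(E) + (-3 - 10)*(-3))/(460 + Z) = (16 + (-3 - 10)*(-3))/(460 - 462) = (16 - 13*(-3))/(-2) = (16 + 39)*(-½) = 55*(-½) = -55/2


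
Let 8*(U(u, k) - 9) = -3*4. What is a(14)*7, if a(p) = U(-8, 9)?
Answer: 105/2 ≈ 52.500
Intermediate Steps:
U(u, k) = 15/2 (U(u, k) = 9 + (-3*4)/8 = 9 + (⅛)*(-12) = 9 - 3/2 = 15/2)
a(p) = 15/2
a(14)*7 = (15/2)*7 = 105/2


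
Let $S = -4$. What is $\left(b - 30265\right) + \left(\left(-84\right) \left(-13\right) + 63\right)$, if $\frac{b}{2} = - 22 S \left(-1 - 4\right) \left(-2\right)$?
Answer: $-27350$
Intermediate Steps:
$b = 1760$ ($b = 2 - 22 \left(- 4 \left(-1 - 4\right)\right) \left(-2\right) = 2 - 22 \left(\left(-4\right) \left(-5\right)\right) \left(-2\right) = 2 \left(-22\right) 20 \left(-2\right) = 2 \left(\left(-440\right) \left(-2\right)\right) = 2 \cdot 880 = 1760$)
$\left(b - 30265\right) + \left(\left(-84\right) \left(-13\right) + 63\right) = \left(1760 - 30265\right) + \left(\left(-84\right) \left(-13\right) + 63\right) = -28505 + \left(1092 + 63\right) = -28505 + 1155 = -27350$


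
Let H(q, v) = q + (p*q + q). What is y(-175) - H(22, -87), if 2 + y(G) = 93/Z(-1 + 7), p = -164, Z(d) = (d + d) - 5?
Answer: 25027/7 ≈ 3575.3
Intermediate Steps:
Z(d) = -5 + 2*d (Z(d) = 2*d - 5 = -5 + 2*d)
H(q, v) = -162*q (H(q, v) = q + (-164*q + q) = q - 163*q = -162*q)
y(G) = 79/7 (y(G) = -2 + 93/(-5 + 2*(-1 + 7)) = -2 + 93/(-5 + 2*6) = -2 + 93/(-5 + 12) = -2 + 93/7 = 79/7)
y(-175) - H(22, -87) = 79/7 - (-162)*22 = 79/7 - 1*(-3564) = 79/7 + 3564 = 25027/7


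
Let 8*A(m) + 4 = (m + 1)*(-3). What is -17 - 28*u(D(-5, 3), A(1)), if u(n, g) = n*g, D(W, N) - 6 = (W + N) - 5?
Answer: -52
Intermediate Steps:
D(W, N) = 1 + N + W (D(W, N) = 6 + ((W + N) - 5) = 6 + ((N + W) - 5) = 6 + (-5 + N + W) = 1 + N + W)
A(m) = -7/8 - 3*m/8 (A(m) = -½ + ((m + 1)*(-3))/8 = -½ + ((1 + m)*(-3))/8 = -½ + (-3 - 3*m)/8 = -½ + (-3/8 - 3*m/8) = -7/8 - 3*m/8)
u(n, g) = g*n
-17 - 28*u(D(-5, 3), A(1)) = -17 - 28*(-7/8 - 3/8*1)*(1 + 3 - 5) = -17 - 28*(-7/8 - 3/8)*(-1) = -17 - (-35)*(-1) = -17 - 28*5/4 = -17 - 35 = -52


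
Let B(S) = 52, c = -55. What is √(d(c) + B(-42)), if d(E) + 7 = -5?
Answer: 2*√10 ≈ 6.3246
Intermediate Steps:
d(E) = -12 (d(E) = -7 - 5 = -12)
√(d(c) + B(-42)) = √(-12 + 52) = √40 = 2*√10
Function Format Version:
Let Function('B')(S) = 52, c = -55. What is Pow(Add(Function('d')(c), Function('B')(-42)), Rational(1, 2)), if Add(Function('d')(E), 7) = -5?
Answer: Mul(2, Pow(10, Rational(1, 2))) ≈ 6.3246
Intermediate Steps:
Function('d')(E) = -12 (Function('d')(E) = Add(-7, -5) = -12)
Pow(Add(Function('d')(c), Function('B')(-42)), Rational(1, 2)) = Pow(Add(-12, 52), Rational(1, 2)) = Pow(40, Rational(1, 2)) = Mul(2, Pow(10, Rational(1, 2)))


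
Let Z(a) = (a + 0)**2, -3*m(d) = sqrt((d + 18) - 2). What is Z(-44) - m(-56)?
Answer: 1936 + 2*I*sqrt(10)/3 ≈ 1936.0 + 2.1082*I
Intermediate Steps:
m(d) = -sqrt(16 + d)/3 (m(d) = -sqrt((d + 18) - 2)/3 = -sqrt((18 + d) - 2)/3 = -sqrt(16 + d)/3)
Z(a) = a**2
Z(-44) - m(-56) = (-44)**2 - (-1)*sqrt(16 - 56)/3 = 1936 - (-1)*sqrt(-40)/3 = 1936 - (-1)*2*I*sqrt(10)/3 = 1936 - (-2)*I*sqrt(10)/3 = 1936 + 2*I*sqrt(10)/3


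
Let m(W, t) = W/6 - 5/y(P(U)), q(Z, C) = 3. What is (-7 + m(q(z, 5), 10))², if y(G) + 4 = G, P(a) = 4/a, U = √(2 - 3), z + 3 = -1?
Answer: 273/8 + 235*I/32 ≈ 34.125 + 7.3438*I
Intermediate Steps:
z = -4 (z = -3 - 1 = -4)
U = I (U = √(-1) = I ≈ 1.0*I)
y(G) = -4 + G
m(W, t) = -5*(-4 + 4*I)/32 + W/6 (m(W, t) = W/6 - 5/(-4 + 4/I) = W*(⅙) - 5/(-4 + 4*(-I)) = W/6 - 5*(-4 + 4*I)/32 = -5*(-4 + 4*I)/32 + W/6)
(-7 + m(q(z, 5), 10))² = (-7 + (5/8 - 5*I/8 + (⅙)*3))² = (-7 + (5/8 - 5*I/8 + ½))² = (-7 + (9/8 - 5*I/8))² = (-47/8 - 5*I/8)²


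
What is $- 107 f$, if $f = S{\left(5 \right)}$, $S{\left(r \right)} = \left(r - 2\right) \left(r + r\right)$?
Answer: $-3210$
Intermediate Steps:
$S{\left(r \right)} = 2 r \left(-2 + r\right)$ ($S{\left(r \right)} = \left(-2 + r\right) 2 r = 2 r \left(-2 + r\right)$)
$f = 30$ ($f = 2 \cdot 5 \left(-2 + 5\right) = 2 \cdot 5 \cdot 3 = 30$)
$- 107 f = \left(-107\right) 30 = -3210$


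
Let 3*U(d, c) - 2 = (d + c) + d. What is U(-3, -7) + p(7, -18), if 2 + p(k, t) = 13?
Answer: 22/3 ≈ 7.3333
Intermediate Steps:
p(k, t) = 11 (p(k, t) = -2 + 13 = 11)
U(d, c) = ⅔ + c/3 + 2*d/3 (U(d, c) = ⅔ + ((d + c) + d)/3 = ⅔ + ((c + d) + d)/3 = ⅔ + (c + 2*d)/3 = ⅔ + (c/3 + 2*d/3) = ⅔ + c/3 + 2*d/3)
U(-3, -7) + p(7, -18) = (⅔ + (⅓)*(-7) + (⅔)*(-3)) + 11 = (⅔ - 7/3 - 2) + 11 = -11/3 + 11 = 22/3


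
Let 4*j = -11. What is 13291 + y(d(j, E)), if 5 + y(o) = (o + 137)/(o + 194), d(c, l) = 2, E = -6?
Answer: 2604195/196 ≈ 13287.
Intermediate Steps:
j = -11/4 (j = (¼)*(-11) = -11/4 ≈ -2.7500)
y(o) = -5 + (137 + o)/(194 + o) (y(o) = -5 + (o + 137)/(o + 194) = -5 + (137 + o)/(194 + o))
13291 + y(d(j, E)) = 13291 + (-833 - 4*2)/(194 + 2) = 13291 + (-833 - 8)/196 = 13291 + (1/196)*(-841) = 13291 - 841/196 = 2604195/196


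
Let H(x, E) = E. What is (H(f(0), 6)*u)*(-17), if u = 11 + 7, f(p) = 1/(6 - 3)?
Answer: -1836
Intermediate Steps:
f(p) = ⅓ (f(p) = 1/3 = ⅓)
u = 18
(H(f(0), 6)*u)*(-17) = (6*18)*(-17) = 108*(-17) = -1836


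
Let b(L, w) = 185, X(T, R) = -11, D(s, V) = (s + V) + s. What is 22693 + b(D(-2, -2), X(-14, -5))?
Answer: 22878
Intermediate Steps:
D(s, V) = V + 2*s (D(s, V) = (V + s) + s = V + 2*s)
22693 + b(D(-2, -2), X(-14, -5)) = 22693 + 185 = 22878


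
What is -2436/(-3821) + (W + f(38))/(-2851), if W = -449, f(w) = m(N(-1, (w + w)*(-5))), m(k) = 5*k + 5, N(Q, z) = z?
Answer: 15901460/10893671 ≈ 1.4597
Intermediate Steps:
m(k) = 5 + 5*k
f(w) = 5 - 50*w (f(w) = 5 + 5*((w + w)*(-5)) = 5 + 5*((2*w)*(-5)) = 5 + 5*(-10*w) = 5 - 50*w)
-2436/(-3821) + (W + f(38))/(-2851) = -2436/(-3821) + (-449 + (5 - 50*38))/(-2851) = -2436*(-1/3821) + (-449 + (5 - 1900))*(-1/2851) = 2436/3821 + (-449 - 1895)*(-1/2851) = 2436/3821 - 2344*(-1/2851) = 2436/3821 + 2344/2851 = 15901460/10893671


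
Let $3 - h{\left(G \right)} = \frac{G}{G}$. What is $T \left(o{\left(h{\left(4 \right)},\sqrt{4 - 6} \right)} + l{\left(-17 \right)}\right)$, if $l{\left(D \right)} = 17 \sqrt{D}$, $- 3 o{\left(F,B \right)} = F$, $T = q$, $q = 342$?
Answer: $-228 + 5814 i \sqrt{17} \approx -228.0 + 23972.0 i$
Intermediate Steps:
$T = 342$
$h{\left(G \right)} = 2$ ($h{\left(G \right)} = 3 - \frac{G}{G} = 3 - 1 = 2$)
$o{\left(F,B \right)} = - \frac{F}{3}$
$T \left(o{\left(h{\left(4 \right)},\sqrt{4 - 6} \right)} + l{\left(-17 \right)}\right) = 342 \left(\left(- \frac{1}{3}\right) 2 + 17 \sqrt{-17}\right) = 342 \left(- \frac{2}{3} + 17 i \sqrt{17}\right) = -228 + 5814 i \sqrt{17}$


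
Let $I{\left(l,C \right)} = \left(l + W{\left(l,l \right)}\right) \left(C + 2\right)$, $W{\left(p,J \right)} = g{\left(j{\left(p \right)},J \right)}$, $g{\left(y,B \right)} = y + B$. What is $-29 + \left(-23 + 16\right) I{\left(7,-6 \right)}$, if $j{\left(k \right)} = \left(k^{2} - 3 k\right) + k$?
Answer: $1343$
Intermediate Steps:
$j{\left(k \right)} = k^{2} - 2 k$
$g{\left(y,B \right)} = B + y$
$W{\left(p,J \right)} = J + p \left(-2 + p\right)$
$I{\left(l,C \right)} = \left(2 + C\right) \left(2 l + l \left(-2 + l\right)\right)$ ($I{\left(l,C \right)} = \left(l + \left(l + l \left(-2 + l\right)\right)\right) \left(C + 2\right) = \left(2 l + l \left(-2 + l\right)\right) \left(2 + C\right) = \left(2 + C\right) \left(2 l + l \left(-2 + l\right)\right)$)
$-29 + \left(-23 + 16\right) I{\left(7,-6 \right)} = -29 + \left(-23 + 16\right) 7^{2} \left(2 - 6\right) = -29 - 7 \cdot 49 \left(-4\right) = -29 - -1372 = -29 + 1372 = 1343$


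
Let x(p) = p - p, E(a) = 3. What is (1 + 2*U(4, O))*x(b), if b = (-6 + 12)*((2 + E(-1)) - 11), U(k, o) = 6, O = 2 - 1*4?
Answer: 0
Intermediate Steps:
O = -2 (O = 2 - 4 = -2)
b = -36 (b = (-6 + 12)*((2 + 3) - 11) = 6*(5 - 11) = 6*(-6) = -36)
x(p) = 0
(1 + 2*U(4, O))*x(b) = (1 + 2*6)*0 = (1 + 12)*0 = 13*0 = 0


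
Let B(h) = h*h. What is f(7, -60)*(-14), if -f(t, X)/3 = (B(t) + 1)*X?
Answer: -126000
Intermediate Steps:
B(h) = h**2
f(t, X) = -3*X*(1 + t**2) (f(t, X) = -3*(t**2 + 1)*X = -3*(1 + t**2)*X = -3*X*(1 + t**2))
f(7, -60)*(-14) = -3*(-60)*(1 + 7**2)*(-14) = -3*(-60)*(1 + 49)*(-14) = -3*(-60)*50*(-14) = 9000*(-14) = -126000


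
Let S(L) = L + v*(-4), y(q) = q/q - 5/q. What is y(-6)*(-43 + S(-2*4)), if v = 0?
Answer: -187/2 ≈ -93.500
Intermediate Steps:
y(q) = 1 - 5/q
S(L) = L (S(L) = L + 0*(-4) = L + 0 = L)
y(-6)*(-43 + S(-2*4)) = ((-5 - 6)/(-6))*(-43 - 2*4) = (-⅙*(-11))*(-43 - 8) = (11/6)*(-51) = -187/2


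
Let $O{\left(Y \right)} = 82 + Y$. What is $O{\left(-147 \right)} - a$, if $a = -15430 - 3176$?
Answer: $18541$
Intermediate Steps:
$a = -18606$ ($a = -15430 - 3176 = -18606$)
$O{\left(-147 \right)} - a = \left(82 - 147\right) - -18606 = -65 + 18606 = 18541$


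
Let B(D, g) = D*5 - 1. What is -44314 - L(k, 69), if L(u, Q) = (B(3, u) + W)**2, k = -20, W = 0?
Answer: -44510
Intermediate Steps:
B(D, g) = -1 + 5*D (B(D, g) = 5*D - 1 = -1 + 5*D)
L(u, Q) = 196 (L(u, Q) = ((-1 + 5*3) + 0)**2 = ((-1 + 15) + 0)**2 = (14 + 0)**2 = 14**2 = 196)
-44314 - L(k, 69) = -44314 - 1*196 = -44314 - 196 = -44510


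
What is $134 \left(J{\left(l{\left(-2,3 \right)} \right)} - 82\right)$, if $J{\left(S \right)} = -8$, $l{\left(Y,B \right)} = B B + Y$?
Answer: $-12060$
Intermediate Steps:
$l{\left(Y,B \right)} = Y + B^{2}$ ($l{\left(Y,B \right)} = B^{2} + Y = Y + B^{2}$)
$134 \left(J{\left(l{\left(-2,3 \right)} \right)} - 82\right) = 134 \left(-8 - 82\right) = 134 \left(-90\right) = -12060$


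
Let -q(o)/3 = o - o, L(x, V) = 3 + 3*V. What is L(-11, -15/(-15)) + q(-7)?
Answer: 6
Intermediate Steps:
q(o) = 0 (q(o) = -3*(o - o) = -3*0 = 0)
L(-11, -15/(-15)) + q(-7) = (3 + 3*(-15/(-15))) + 0 = (3 + 3*(-15*(-1/15))) + 0 = (3 + 3*1) + 0 = (3 + 3) + 0 = 6 + 0 = 6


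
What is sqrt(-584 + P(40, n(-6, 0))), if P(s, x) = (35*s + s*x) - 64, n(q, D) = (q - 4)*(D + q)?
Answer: 4*sqrt(197) ≈ 56.143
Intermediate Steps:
n(q, D) = (-4 + q)*(D + q)
P(s, x) = -64 + 35*s + s*x
sqrt(-584 + P(40, n(-6, 0))) = sqrt(-584 + (-64 + 35*40 + 40*((-6)**2 - 4*0 - 4*(-6) + 0*(-6)))) = sqrt(-584 + (-64 + 1400 + 40*(36 + 0 + 24 + 0))) = sqrt(-584 + (-64 + 1400 + 40*60)) = sqrt(-584 + (-64 + 1400 + 2400)) = sqrt(-584 + 3736) = sqrt(3152) = 4*sqrt(197)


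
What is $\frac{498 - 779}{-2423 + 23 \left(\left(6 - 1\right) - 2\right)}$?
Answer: $\frac{281}{2354} \approx 0.11937$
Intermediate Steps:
$\frac{498 - 779}{-2423 + 23 \left(\left(6 - 1\right) - 2\right)} = - \frac{281}{-2423 + 23 \left(\left(6 - 1\right) - 2\right)} = - \frac{281}{-2423 + 23 \left(5 - 2\right)} = - \frac{281}{-2423 + 23 \cdot 3} = - \frac{281}{-2423 + 69} = - \frac{281}{-2354} = \left(-281\right) \left(- \frac{1}{2354}\right) = \frac{281}{2354}$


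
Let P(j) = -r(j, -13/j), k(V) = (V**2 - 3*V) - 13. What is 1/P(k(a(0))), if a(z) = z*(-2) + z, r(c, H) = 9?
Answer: -1/9 ≈ -0.11111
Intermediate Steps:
a(z) = -z (a(z) = -2*z + z = -z)
k(V) = -13 + V**2 - 3*V
P(j) = -9 (P(j) = -1*9 = -9)
1/P(k(a(0))) = 1/(-9) = -1/9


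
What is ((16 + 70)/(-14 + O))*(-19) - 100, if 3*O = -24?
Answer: -283/11 ≈ -25.727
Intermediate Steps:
O = -8 (O = (⅓)*(-24) = -8)
((16 + 70)/(-14 + O))*(-19) - 100 = ((16 + 70)/(-14 - 8))*(-19) - 100 = (86/(-22))*(-19) - 100 = (86*(-1/22))*(-19) - 100 = -43/11*(-19) - 100 = 817/11 - 100 = -283/11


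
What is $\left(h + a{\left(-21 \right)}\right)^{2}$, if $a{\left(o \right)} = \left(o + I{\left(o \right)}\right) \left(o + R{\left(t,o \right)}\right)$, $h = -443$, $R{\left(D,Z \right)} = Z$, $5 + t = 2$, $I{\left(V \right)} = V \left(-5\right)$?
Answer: $15768841$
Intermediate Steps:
$I{\left(V \right)} = - 5 V$
$t = -3$ ($t = -5 + 2 = -3$)
$a{\left(o \right)} = - 8 o^{2}$ ($a{\left(o \right)} = \left(o - 5 o\right) \left(o + o\right) = - 4 o 2 o = - 8 o^{2}$)
$\left(h + a{\left(-21 \right)}\right)^{2} = \left(-443 - 8 \left(-21\right)^{2}\right)^{2} = \left(-443 - 3528\right)^{2} = \left(-3971\right)^{2} = 15768841$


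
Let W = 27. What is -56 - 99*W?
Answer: -2729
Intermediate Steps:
-56 - 99*W = -56 - 99*27 = -56 - 2673 = -2729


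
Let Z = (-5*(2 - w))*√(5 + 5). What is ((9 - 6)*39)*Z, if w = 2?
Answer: 0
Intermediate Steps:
Z = 0 (Z = (-5*(2 - 1*2))*√(5 + 5) = (-5*(2 - 2))*√10 = (-5*0)*√10 = 0*√10 = 0)
((9 - 6)*39)*Z = ((9 - 6)*39)*0 = (3*39)*0 = 117*0 = 0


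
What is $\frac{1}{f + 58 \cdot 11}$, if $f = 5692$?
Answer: $\frac{1}{6330} \approx 0.00015798$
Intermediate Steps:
$\frac{1}{f + 58 \cdot 11} = \frac{1}{5692 + 58 \cdot 11} = \frac{1}{5692 + 638} = \frac{1}{6330}$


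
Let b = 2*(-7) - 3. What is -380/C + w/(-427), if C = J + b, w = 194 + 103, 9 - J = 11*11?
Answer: 123947/55083 ≈ 2.2502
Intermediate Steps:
b = -17 (b = -14 - 3 = -17)
J = -112 (J = 9 - 11*11 = 9 - 1*121 = 9 - 121 = -112)
w = 297
C = -129 (C = -112 - 17 = -129)
-380/C + w/(-427) = -380/(-129) + 297/(-427) = -380*(-1/129) + 297*(-1/427) = 380/129 - 297/427 = 123947/55083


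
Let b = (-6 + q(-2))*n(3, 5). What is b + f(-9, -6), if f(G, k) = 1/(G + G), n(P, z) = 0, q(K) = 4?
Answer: -1/18 ≈ -0.055556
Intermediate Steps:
f(G, k) = 1/(2*G)
b = 0 (b = (-6 + 4)*0 = -2*0 = 0)
b + f(-9, -6) = 0 + (1/2)/(-9) = 0 + (1/2)*(-1/9) = 0 - 1/18 = -1/18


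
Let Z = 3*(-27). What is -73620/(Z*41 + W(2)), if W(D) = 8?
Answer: 73620/3313 ≈ 22.222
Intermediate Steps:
Z = -81
-73620/(Z*41 + W(2)) = -73620/(-81*41 + 8) = -73620/(-3321 + 8) = -73620/(-3313) = -73620*(-1/3313) = 73620/3313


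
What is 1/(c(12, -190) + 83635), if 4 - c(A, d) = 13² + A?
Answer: 1/83458 ≈ 1.1982e-5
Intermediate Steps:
c(A, d) = -165 - A (c(A, d) = 4 - (13² + A) = 4 - (169 + A) = 4 + (-169 - A) = -165 - A)
1/(c(12, -190) + 83635) = 1/((-165 - 1*12) + 83635) = 1/((-165 - 12) + 83635) = 1/(-177 + 83635) = 1/83458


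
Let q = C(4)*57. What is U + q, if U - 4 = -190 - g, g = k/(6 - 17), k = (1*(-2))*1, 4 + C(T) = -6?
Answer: -8318/11 ≈ -756.18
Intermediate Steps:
C(T) = -10 (C(T) = -4 - 6 = -10)
k = -2 (k = -2*1 = -2)
q = -570 (q = -10*57 = -570)
g = 2/11 (g = -2/(6 - 17) = -2/(-11) = -2*(-1/11) = 2/11 ≈ 0.18182)
U = -2048/11 (U = 4 + (-190 - 1*2/11) = 4 + (-190 - 2/11) = 4 - 2092/11 = -2048/11 ≈ -186.18)
U + q = -2048/11 - 570 = -8318/11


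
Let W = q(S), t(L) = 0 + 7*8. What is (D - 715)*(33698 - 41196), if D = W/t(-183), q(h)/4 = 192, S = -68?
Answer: 36807682/7 ≈ 5.2582e+6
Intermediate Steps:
t(L) = 56 (t(L) = 0 + 56 = 56)
q(h) = 768 (q(h) = 4*192 = 768)
W = 768
D = 96/7 (D = 768/56 = 768*(1/56) = 96/7 ≈ 13.714)
(D - 715)*(33698 - 41196) = (96/7 - 715)*(33698 - 41196) = -4909/7*(-7498) = 36807682/7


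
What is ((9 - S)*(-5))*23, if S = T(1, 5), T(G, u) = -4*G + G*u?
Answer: -920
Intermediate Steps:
S = 1 (S = 1*(-4 + 5) = 1*1 = 1)
((9 - S)*(-5))*23 = ((9 - 1*1)*(-5))*23 = ((9 - 1)*(-5))*23 = (8*(-5))*23 = -40*23 = -920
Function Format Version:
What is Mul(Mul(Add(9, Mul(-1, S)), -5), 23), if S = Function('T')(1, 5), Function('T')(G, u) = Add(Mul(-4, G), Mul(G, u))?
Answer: -920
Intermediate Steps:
S = 1 (S = Mul(1, Add(-4, 5)) = Mul(1, 1) = 1)
Mul(Mul(Add(9, Mul(-1, S)), -5), 23) = Mul(Mul(Add(9, Mul(-1, 1)), -5), 23) = Mul(Mul(Add(9, -1), -5), 23) = Mul(Mul(8, -5), 23) = Mul(-40, 23) = -920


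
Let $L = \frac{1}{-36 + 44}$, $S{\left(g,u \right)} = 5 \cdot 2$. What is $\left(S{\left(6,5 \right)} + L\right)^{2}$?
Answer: $\frac{6561}{64} \approx 102.52$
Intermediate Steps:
$S{\left(g,u \right)} = 10$
$L = \frac{1}{8} \approx 0.125$
$\left(S{\left(6,5 \right)} + L\right)^{2} = \left(10 + \frac{1}{8}\right)^{2} = \left(\frac{81}{8}\right)^{2} = \frac{6561}{64}$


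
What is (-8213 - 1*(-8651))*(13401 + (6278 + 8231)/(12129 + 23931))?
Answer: 35277583537/6010 ≈ 5.8698e+6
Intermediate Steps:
(-8213 - 1*(-8651))*(13401 + (6278 + 8231)/(12129 + 23931)) = (-8213 + 8651)*(13401 + 14509/36060) = 438*(13401 + 14509*(1/36060)) = 438*(13401 + 14509/36060) = 438*(483254569/36060) = 35277583537/6010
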